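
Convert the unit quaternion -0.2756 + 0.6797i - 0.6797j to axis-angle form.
axis = (√2/2, -√2/2, 0), θ = 212°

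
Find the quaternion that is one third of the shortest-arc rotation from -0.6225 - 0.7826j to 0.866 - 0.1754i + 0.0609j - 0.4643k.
-0.7833 + 0.067i - 0.592j + 0.1774k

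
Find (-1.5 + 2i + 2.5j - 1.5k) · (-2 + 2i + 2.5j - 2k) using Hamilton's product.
-10.25 - 8.25i - 7.75j + 6k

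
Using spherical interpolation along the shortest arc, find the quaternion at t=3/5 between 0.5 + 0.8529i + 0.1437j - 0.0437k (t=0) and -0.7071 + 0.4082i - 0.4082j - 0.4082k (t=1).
0.8476 + 0.1652i + 0.4062j + 0.2988k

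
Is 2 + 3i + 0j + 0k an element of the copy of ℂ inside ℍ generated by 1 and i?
Yes. The quaternion 2 + 3i has j- and k-coefficients y = z = 0, so it lies in the complex subalgebra spanned by 1 and i.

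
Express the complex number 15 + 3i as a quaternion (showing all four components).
15 + 3i + 0j + 0k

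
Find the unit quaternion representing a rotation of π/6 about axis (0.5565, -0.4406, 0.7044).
0.9659 + 0.144i - 0.114j + 0.1823k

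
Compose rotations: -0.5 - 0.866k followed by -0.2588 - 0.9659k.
-0.7071 + 0.7071k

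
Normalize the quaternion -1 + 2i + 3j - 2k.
-0.2357 + 0.4714i + 0.7071j - 0.4714k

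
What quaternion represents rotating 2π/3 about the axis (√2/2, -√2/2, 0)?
0.5 + 0.6124i - 0.6124j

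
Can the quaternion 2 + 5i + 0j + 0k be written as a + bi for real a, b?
Yes. The quaternion 2 + 5i has j- and k-coefficients y = z = 0, so it lies in the complex subalgebra spanned by 1 and i.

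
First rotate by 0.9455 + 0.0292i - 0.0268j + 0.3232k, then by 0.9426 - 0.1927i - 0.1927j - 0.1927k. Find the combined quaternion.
0.954 - 0.2221i - 0.1508j + 0.1332k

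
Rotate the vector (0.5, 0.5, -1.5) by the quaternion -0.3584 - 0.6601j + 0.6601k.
(-0.845, 1.135, -0.865)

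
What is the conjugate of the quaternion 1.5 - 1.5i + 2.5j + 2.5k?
1.5 + 1.5i - 2.5j - 2.5k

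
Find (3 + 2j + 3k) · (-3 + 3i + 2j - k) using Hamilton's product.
-10 + i + 9j - 18k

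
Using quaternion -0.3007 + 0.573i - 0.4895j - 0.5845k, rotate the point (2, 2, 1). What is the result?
(-2.525, -0.182, -1.609)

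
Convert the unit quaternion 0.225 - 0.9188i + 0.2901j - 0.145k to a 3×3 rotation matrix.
[[0.7896, -0.4678, 0.397], [-0.5983, -0.7304, 0.3293], [0.1359, -0.4976, -0.8567]]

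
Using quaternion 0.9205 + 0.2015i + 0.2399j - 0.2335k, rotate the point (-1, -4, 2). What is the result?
(-2.187, -3.872, 1.107)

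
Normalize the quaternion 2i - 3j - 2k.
0.4851i - 0.7276j - 0.4851k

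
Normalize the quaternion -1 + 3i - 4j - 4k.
-0.1543 + 0.4629i - 0.6172j - 0.6172k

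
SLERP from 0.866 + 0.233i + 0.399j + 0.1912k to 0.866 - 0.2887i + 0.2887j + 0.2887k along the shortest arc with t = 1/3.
0.8959 + 0.0591i + 0.3743j + 0.2318k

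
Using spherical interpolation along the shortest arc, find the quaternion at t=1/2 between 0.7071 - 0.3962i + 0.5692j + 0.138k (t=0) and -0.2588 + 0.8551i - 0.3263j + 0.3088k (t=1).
0.5293 - 0.6857i + 0.4907j - 0.0936k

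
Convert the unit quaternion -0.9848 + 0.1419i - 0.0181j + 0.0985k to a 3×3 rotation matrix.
[[0.9799, 0.1889, 0.0636], [-0.1991, 0.9403, 0.2759], [-0.0077, -0.2831, 0.9591]]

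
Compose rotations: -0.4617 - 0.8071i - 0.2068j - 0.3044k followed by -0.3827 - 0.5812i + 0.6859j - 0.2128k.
-0.2153 + 0.3244i - 0.2427j + 0.8885k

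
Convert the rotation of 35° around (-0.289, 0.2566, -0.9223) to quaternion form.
0.9537 - 0.0869i + 0.0772j - 0.2773k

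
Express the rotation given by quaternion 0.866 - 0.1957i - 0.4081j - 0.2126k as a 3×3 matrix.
[[0.5765, 0.528, -0.6236], [-0.2085, 0.833, 0.5125], [0.79, -0.1654, 0.5903]]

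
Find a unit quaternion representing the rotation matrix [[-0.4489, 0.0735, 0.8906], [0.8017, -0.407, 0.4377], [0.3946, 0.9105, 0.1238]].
0.2588 + 0.4567i + 0.4791j + 0.7035k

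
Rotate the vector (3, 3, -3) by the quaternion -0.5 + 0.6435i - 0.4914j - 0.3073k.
(-2.122, -3.863, -2.752)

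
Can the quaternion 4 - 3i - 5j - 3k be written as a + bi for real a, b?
No. The quaternion 4 - 3i - 5j - 3k has j-coefficient y = -5 and k-coefficient z = -3, not both zero, so it does not lie in the complex subalgebra spanned by 1 and i.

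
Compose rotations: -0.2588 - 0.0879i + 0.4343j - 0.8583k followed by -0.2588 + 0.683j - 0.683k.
-0.8159 - 0.2668i - 0.2291j + 0.4589k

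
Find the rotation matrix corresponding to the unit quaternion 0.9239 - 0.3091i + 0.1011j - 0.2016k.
[[0.8983, 0.31, 0.3114], [-0.435, 0.7276, 0.5304], [-0.0622, -0.6119, 0.7885]]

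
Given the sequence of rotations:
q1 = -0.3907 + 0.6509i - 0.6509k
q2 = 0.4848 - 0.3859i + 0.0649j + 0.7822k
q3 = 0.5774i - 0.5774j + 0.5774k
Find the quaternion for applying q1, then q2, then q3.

q2 · q1 = 0.5709 + 0.4241i + 0.2326j - 0.6634k
q3 · q2 · q1 = 0.2725 + 0.5784i + 0.2983j + 0.7088k
0.2725 + 0.5784i + 0.2983j + 0.7088k


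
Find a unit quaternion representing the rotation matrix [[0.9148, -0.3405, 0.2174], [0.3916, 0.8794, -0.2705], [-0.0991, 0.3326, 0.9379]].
0.9659 + 0.1561i + 0.0819j + 0.1895k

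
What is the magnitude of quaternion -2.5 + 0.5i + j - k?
2.915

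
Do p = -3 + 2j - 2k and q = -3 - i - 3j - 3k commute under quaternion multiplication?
No: pq = 9 - 9i + 5j + 17k ≠ 9 + 15i + j + 13k = qp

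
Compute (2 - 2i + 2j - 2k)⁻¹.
0.125 + 0.125i - 0.125j + 0.125k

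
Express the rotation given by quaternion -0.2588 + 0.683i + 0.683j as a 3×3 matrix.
[[0.067, 0.933, -0.3535], [0.933, 0.067, 0.3535], [0.3535, -0.3535, -0.866]]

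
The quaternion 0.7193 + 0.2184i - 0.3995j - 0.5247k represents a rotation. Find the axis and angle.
axis = (0.3144, -0.5751, -0.7553), θ = 88°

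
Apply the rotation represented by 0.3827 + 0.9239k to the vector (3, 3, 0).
(-4.243, 0, 0)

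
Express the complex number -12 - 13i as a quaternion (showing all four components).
-12 - 13i + 0j + 0k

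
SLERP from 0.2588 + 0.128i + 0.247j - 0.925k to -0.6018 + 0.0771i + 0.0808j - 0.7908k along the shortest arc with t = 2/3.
-0.3372 + 0.1044i + 0.1522j - 0.9232k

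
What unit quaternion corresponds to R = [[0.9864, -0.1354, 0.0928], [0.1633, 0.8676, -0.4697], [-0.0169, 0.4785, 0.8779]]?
0.9659 + 0.2454i + 0.0284j + 0.0773k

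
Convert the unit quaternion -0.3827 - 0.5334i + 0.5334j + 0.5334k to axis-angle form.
axis = (-√3/3, √3/3, √3/3), θ = 5π/4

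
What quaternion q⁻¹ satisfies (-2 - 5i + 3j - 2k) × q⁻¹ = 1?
-0.0476 + 0.119i - 0.0714j + 0.0476k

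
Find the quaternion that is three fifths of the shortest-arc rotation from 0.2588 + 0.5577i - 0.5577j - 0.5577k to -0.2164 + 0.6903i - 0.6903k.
-0.0259 + 0.6856i - 0.2432j - 0.6856k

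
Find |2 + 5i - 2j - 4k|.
7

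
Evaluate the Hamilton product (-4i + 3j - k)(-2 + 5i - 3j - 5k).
24 - 10i - 31j - k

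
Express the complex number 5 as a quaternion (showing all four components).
5 + 0i + 0j + 0k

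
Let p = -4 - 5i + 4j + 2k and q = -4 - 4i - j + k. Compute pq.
-2 + 42i - 15j + 9k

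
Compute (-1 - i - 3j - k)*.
-1 + i + 3j + k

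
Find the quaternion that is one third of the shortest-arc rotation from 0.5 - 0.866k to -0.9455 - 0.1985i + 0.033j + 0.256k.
0.7021 + 0.073i - 0.0121j - 0.7082k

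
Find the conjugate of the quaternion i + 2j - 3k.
-i - 2j + 3k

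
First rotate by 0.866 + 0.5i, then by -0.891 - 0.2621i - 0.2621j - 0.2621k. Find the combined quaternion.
-0.6406 - 0.6725i - 0.358j - 0.0959k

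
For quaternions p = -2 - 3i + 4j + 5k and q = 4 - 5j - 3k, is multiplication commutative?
No: pq = 27 + i + 17j + 41k ≠ 27 - 25i + 35j + 11k = qp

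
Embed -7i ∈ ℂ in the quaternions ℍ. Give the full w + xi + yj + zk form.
0 - 7i + 0j + 0k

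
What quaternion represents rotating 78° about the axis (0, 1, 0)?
0.7771 + 0.6293j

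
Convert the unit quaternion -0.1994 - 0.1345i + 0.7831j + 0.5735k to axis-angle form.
axis = (-0.1373, 0.7991, 0.5853), θ = 203°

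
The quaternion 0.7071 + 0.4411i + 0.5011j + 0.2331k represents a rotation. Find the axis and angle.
axis = (0.6238, 0.7087, 0.3297), θ = π/2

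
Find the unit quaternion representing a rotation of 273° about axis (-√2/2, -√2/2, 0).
-0.7254 - 0.4867i - 0.4867j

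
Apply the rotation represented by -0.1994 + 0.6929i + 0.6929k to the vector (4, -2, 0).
(-0.394, 0.736, 4.394)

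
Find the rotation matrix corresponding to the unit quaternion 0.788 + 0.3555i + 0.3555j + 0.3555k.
[[0.4945, -0.3075, 0.813], [0.813, 0.4945, -0.3075], [-0.3075, 0.813, 0.4945]]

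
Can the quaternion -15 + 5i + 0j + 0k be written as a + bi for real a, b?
Yes. The quaternion -15 + 5i has j- and k-coefficients y = z = 0, so it lies in the complex subalgebra spanned by 1 and i.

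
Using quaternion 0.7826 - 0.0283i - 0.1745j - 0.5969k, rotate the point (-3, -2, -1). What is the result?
(-2.329, 1.949, -2.186)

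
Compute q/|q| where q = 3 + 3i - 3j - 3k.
0.5 + 0.5i - 0.5j - 0.5k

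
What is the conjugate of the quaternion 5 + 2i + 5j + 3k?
5 - 2i - 5j - 3k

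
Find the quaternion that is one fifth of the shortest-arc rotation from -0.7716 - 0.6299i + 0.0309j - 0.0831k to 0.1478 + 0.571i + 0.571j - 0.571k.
-0.7095 - 0.6916i - 0.1157j + 0.0702k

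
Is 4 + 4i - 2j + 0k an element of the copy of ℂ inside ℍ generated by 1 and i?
No. The quaternion 4 + 4i - 2j has j-coefficient y = -2 and k-coefficient z = 0, not both zero, so it does not lie in the complex subalgebra spanned by 1 and i.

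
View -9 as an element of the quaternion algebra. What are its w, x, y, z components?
-9 + 0i + 0j + 0k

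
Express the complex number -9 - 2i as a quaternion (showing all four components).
-9 - 2i + 0j + 0k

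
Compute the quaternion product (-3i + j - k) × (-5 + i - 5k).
-2 + 10i - 21j + 4k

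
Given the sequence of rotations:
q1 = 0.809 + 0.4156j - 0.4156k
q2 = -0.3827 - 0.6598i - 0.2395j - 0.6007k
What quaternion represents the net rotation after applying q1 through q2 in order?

q2 · q1 = -0.4597 - 0.1846i - 0.627j - 0.6011k
-0.4597 - 0.1846i - 0.627j - 0.6011k


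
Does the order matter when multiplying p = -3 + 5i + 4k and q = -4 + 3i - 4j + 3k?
Yes: pq = -15 - 13i + 9j - 45k ≠ -15 - 45i + 15j - 5k = qp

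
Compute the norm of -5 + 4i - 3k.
√50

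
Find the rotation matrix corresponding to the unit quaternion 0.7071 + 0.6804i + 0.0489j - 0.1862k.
[[0.9259, 0.3299, -0.1842], [-0.1968, 0.0048, -0.9804], [-0.3225, 0.944, 0.0693]]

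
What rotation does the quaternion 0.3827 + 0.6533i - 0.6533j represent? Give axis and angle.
axis = (√2/2, -√2/2, 0), θ = 3π/4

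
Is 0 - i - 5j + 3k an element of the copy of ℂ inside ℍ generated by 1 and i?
No. The quaternion -i - 5j + 3k has j-coefficient y = -5 and k-coefficient z = 3, not both zero, so it does not lie in the complex subalgebra spanned by 1 and i.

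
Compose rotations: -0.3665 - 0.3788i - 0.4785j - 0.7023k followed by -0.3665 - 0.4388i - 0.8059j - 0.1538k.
-0.5255 + 0.792i + 0.2208j + 0.2185k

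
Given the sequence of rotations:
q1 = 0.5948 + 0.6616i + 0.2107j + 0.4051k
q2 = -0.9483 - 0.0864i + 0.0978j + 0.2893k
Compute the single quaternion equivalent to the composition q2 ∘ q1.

q2 · q1 = -0.6447 - 0.7001i + 0.0848j - 0.295k
-0.6447 - 0.7001i + 0.0848j - 0.295k


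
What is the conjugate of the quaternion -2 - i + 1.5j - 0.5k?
-2 + i - 1.5j + 0.5k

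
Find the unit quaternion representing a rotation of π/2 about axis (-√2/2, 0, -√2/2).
0.7071 - 0.5i - 0.5k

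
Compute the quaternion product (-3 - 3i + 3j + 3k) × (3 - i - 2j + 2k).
-12 + 6i + 18j + 12k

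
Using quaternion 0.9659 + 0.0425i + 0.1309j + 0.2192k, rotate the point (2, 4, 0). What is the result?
(0.09, 4.47, 0.089)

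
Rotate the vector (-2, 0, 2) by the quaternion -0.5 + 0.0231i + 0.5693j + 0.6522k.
(-0.08, 2.783, -0.497)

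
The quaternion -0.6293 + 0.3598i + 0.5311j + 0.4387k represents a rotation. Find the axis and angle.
axis = (0.463, 0.6834, 0.5645), θ = 258°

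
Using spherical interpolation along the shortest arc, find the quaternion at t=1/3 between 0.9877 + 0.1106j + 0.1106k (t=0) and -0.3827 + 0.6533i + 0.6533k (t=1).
0.9364 - 0.2798i + 0.0865j - 0.1933k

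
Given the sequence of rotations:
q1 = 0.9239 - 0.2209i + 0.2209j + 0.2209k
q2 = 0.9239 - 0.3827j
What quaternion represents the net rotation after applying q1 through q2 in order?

q2 · q1 = 0.9381 - 0.2886i - 0.1495j + 0.1196k
0.9381 - 0.2886i - 0.1495j + 0.1196k


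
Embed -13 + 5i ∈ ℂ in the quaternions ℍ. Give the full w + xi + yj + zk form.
-13 + 5i + 0j + 0k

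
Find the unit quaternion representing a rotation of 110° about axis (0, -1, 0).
0.5736 - 0.8192j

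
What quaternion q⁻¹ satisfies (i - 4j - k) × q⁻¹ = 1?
-0.0556i + 0.2222j + 0.0556k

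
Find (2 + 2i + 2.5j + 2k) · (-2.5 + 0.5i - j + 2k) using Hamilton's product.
-7.5 + 3i - 11.25j - 4.25k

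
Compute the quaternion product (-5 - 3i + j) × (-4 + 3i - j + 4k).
30 + i + 13j - 20k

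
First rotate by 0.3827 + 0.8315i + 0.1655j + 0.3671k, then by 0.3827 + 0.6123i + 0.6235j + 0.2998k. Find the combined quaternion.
-0.5759 + 0.7318i + 0.3265j - 0.1619k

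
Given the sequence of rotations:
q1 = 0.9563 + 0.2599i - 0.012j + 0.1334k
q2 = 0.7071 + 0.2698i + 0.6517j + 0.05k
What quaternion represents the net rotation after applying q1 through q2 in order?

q2 · q1 = 0.6072 + 0.5293i + 0.5917j - 0.0305k
0.6072 + 0.5293i + 0.5917j - 0.0305k


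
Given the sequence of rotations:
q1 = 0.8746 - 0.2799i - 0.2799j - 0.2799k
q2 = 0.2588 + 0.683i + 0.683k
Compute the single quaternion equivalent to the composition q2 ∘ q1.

q2 · q1 = 0.6087 + 0.7161i - 0.0724j + 0.3337k
0.6087 + 0.7161i - 0.0724j + 0.3337k


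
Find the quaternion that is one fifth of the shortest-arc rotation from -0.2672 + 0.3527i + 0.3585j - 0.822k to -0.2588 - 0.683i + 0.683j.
-0.3261 + 0.1273i + 0.5369j - 0.7676k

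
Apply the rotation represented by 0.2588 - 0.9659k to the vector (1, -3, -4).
(-2.366, 2.098, -4)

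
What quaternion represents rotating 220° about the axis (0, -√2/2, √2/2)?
-0.342 - 0.6645j + 0.6645k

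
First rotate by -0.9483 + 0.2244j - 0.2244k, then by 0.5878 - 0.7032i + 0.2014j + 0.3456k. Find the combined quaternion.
-0.5251 + 0.5441i - 0.2169j - 0.6174k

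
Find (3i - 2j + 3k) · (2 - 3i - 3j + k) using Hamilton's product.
13i - 16j - 9k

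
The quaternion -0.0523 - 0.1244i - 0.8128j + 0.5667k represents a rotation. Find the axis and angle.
axis = (-0.1246, -0.8139, 0.5675), θ = 186°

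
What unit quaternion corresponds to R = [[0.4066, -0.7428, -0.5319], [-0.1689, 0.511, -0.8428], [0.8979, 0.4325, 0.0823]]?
0.7071 + 0.4509i - 0.5055j + 0.2029k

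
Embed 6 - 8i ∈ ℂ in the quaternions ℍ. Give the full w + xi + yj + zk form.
6 - 8i + 0j + 0k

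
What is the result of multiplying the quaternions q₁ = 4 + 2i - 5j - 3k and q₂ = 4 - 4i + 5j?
49 + 7i + 12j - 22k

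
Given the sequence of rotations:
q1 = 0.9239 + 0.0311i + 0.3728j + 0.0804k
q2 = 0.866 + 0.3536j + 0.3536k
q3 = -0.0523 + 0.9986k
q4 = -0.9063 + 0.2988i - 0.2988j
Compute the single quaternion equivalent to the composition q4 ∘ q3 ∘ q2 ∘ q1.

q2 · q1 = 0.6398 - 0.0765i + 0.6605j + 0.3853k
q3 · q2 · q1 = -0.4182 - 0.6556i - 0.1109j + 0.6188k
q4 · q3 · q2 · q1 = 0.5418 + 0.2843i + 0.0406j - 0.7898k
0.5418 + 0.2843i + 0.0406j - 0.7898k


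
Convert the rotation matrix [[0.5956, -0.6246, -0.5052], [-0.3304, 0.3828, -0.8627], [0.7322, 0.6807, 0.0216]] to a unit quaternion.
0.7071 + 0.5457i - 0.4375j + 0.104k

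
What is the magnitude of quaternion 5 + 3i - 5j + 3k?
√68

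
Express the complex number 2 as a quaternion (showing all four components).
2 + 0i + 0j + 0k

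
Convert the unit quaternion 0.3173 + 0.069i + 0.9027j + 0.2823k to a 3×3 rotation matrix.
[[-0.7891, -0.0546, 0.6118], [0.3037, 0.8311, 0.4659], [-0.5339, 0.5535, -0.6393]]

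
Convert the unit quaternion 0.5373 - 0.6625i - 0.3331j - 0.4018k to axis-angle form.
axis = (-0.7855, -0.395, -0.4764), θ = 115°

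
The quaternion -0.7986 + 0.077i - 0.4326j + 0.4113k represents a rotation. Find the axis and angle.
axis = (0.1279, -0.7188, 0.6834), θ = 286°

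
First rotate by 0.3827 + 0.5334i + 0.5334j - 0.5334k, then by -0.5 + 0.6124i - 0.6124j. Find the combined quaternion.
-0.1913 + 0.2943i - 0.1744j + 0.92k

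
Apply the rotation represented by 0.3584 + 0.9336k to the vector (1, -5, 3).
(2.603, 4.385, 3)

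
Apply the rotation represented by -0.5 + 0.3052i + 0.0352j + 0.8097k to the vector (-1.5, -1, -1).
(-0.82, 1.318, -1.357)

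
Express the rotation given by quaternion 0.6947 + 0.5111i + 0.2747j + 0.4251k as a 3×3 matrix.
[[0.4877, -0.3098, 0.8162], [0.8714, 0.1161, -0.4766], [0.0529, 0.9437, 0.3266]]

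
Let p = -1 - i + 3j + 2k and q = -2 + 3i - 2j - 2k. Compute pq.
15 - 3i - 9k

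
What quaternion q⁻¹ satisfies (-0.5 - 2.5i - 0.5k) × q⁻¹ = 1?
-0.0741 + 0.3704i + 0.0741k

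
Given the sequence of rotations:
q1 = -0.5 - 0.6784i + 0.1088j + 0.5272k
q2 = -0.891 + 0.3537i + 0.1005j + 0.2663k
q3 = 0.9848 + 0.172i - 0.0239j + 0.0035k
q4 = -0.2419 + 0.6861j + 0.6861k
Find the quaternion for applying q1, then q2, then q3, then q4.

q2 · q1 = 0.5341 + 0.4516i - 0.5143j - 0.4962k
q3 · q2 · q1 = 0.4378 + 0.5503i - 0.4323j - 0.5645k
q4 · q3 · q2 · q1 = 0.578 - 0.2238i + 0.7825j + 0.0594k
0.578 - 0.2238i + 0.7825j + 0.0594k


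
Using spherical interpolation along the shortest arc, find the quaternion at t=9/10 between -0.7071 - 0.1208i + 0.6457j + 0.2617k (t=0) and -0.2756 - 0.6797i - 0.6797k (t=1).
-0.3728 - 0.6802i + 0.0951j - 0.6239k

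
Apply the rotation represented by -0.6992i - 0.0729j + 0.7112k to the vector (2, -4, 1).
(-1.447, 4.058, -1.563)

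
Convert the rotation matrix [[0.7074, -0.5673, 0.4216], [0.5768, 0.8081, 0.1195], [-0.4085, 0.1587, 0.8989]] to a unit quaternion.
0.9239 + 0.0106i + 0.2246j + 0.3096k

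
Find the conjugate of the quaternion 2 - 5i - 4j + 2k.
2 + 5i + 4j - 2k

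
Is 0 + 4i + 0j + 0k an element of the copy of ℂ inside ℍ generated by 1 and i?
Yes. The quaternion 4i has j- and k-coefficients y = z = 0, so it lies in the complex subalgebra spanned by 1 and i.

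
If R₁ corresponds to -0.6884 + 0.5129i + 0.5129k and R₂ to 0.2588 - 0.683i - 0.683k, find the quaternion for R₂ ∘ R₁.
0.5225 + 0.6029i + 0.6029k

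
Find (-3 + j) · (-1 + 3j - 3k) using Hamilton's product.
-3i - 10j + 9k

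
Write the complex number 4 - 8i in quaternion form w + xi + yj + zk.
4 - 8i + 0j + 0k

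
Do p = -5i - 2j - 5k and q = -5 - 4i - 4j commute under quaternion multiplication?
No: pq = -28 + 5i + 30j + 37k ≠ -28 + 45i - 10j + 13k = qp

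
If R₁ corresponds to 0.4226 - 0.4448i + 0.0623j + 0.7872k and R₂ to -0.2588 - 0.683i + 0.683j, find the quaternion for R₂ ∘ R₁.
-0.4557 + 0.3641i + 0.8102j + 0.0575k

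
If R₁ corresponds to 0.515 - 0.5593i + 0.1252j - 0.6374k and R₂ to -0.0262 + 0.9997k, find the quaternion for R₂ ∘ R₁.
0.6237 - 0.1105i - 0.5624j + 0.5315k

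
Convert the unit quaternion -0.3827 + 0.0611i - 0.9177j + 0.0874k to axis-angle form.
axis = (0.0661, -0.9933, 0.0946), θ = 5π/4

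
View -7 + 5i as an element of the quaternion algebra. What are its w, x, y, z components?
-7 + 5i + 0j + 0k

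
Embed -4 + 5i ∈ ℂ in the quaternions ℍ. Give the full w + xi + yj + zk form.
-4 + 5i + 0j + 0k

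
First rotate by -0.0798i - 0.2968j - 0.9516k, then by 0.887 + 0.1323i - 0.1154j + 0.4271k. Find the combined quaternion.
0.3827 + 0.1658i - 0.1714j - 0.8925k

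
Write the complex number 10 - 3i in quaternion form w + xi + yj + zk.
10 - 3i + 0j + 0k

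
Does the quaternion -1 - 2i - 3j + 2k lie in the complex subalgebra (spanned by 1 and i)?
No. The quaternion -1 - 2i - 3j + 2k has j-coefficient y = -3 and k-coefficient z = 2, not both zero, so it does not lie in the complex subalgebra spanned by 1 and i.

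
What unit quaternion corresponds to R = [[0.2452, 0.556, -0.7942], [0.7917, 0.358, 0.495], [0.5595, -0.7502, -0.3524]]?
0.5592 - 0.5567i - 0.6052j + 0.1054k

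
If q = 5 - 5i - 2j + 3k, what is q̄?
5 + 5i + 2j - 3k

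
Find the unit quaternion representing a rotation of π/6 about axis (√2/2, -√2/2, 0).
0.9659 + 0.183i - 0.183j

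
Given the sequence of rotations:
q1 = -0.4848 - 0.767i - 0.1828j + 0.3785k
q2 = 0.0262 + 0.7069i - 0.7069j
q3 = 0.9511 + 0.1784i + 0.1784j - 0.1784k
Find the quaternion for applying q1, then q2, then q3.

q2 · q1 = 0.4003 - 0.6304i + 0.0704j - 0.6615k
q3 · q2 · q1 = 0.3626 - 0.6336i + 0.3688j - 0.5755k
0.3626 - 0.6336i + 0.3688j - 0.5755k


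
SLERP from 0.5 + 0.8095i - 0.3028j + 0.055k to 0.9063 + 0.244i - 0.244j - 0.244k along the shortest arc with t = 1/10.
0.5595 + 0.7703i - 0.3051j + 0.0235k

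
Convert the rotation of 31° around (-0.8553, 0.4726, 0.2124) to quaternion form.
0.9636 - 0.2286i + 0.1263j + 0.0568k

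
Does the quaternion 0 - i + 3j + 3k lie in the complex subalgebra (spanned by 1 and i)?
No. The quaternion -i + 3j + 3k has j-coefficient y = 3 and k-coefficient z = 3, not both zero, so it does not lie in the complex subalgebra spanned by 1 and i.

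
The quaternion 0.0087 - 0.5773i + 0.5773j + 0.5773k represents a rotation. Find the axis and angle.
axis = (-√3/3, √3/3, √3/3), θ = 179°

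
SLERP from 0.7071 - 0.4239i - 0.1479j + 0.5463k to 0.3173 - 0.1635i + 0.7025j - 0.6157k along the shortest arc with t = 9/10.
-0.206 + 0.0976i - 0.7018j + 0.6749k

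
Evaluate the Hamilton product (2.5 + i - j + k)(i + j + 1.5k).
-1.5 + 2j + 5.75k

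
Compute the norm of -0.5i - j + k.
1.5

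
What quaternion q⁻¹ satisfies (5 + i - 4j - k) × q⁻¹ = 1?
0.1163 - 0.0233i + 0.093j + 0.0233k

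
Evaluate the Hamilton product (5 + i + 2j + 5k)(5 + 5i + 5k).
-5 + 40i + 30j + 40k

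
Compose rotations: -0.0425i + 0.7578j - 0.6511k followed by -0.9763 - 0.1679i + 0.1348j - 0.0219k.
-0.1235 - 0.0297i - 0.8482j + 0.5142k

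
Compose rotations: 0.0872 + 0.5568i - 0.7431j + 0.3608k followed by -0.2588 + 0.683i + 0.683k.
-0.6493 + 0.423i + 0.3262j - 0.5414k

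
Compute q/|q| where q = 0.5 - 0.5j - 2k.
0.2357 - 0.2357j - 0.9428k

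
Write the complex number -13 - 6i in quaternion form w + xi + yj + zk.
-13 - 6i + 0j + 0k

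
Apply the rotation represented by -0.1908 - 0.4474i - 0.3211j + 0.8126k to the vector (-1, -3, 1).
(-1.87, 1.493, 2.296)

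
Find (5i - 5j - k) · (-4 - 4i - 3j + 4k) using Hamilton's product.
9 - 43i + 4j - 31k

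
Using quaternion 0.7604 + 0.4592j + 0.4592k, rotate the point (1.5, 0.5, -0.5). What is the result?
(-0.464, 1.126, -1.126)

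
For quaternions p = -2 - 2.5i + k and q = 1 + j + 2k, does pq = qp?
No: pq = -4 - 3.5i + 3j - 5.5k ≠ -4 - 1.5i - 7j - 0.5k = qp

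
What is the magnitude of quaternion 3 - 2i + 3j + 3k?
√31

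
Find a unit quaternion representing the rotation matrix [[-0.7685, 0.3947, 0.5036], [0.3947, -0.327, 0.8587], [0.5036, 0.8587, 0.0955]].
0.3402i + 0.5801j + 0.7401k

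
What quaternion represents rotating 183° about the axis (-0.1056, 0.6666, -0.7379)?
-0.0262 - 0.1056i + 0.6664j - 0.7376k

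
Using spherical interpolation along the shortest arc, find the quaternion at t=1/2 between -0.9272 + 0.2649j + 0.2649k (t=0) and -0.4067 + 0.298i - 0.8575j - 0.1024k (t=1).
-0.8901 + 0.1989i - 0.3955j + 0.1084k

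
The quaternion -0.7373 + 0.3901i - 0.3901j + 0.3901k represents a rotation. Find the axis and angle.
axis = (√3/3, -√3/3, √3/3), θ = 275°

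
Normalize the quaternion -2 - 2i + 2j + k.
-0.5547 - 0.5547i + 0.5547j + 0.2774k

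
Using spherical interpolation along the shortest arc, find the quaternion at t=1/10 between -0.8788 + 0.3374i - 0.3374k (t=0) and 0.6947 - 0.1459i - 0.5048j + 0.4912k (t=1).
-0.874 + 0.3227i + 0.0536j - 0.3594k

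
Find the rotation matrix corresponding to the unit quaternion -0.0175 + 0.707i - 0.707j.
[[0.0003, -0.9997, 0.0247], [-0.9997, 0.0003, 0.0247], [-0.0247, -0.0247, -0.9994]]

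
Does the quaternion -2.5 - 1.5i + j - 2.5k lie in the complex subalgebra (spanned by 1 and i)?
No. The quaternion -2.5 - 1.5i + j - 2.5k has j-coefficient y = 1 and k-coefficient z = -2.5, not both zero, so it does not lie in the complex subalgebra spanned by 1 and i.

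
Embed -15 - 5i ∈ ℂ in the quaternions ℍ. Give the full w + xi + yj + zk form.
-15 - 5i + 0j + 0k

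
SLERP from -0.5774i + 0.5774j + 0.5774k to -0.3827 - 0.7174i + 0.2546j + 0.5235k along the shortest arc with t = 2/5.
-0.1593 - 0.6556i + 0.463j + 0.5749k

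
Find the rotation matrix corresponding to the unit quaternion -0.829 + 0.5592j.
[[0.3746, 0, -0.9272], [0, 1, 0], [0.9272, 0, 0.3746]]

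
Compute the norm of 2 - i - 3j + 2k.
√18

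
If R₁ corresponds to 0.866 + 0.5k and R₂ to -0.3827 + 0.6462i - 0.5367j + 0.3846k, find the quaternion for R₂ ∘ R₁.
-0.5237 + 0.2913i - 0.7879j + 0.1417k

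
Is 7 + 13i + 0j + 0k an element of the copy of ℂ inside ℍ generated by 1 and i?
Yes. The quaternion 7 + 13i has j- and k-coefficients y = z = 0, so it lies in the complex subalgebra spanned by 1 and i.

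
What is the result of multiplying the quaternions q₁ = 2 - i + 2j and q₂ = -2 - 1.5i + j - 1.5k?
-7.5 - 4i - 3.5j - k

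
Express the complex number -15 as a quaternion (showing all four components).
-15 + 0i + 0j + 0k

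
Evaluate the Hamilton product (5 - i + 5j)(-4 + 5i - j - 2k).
-10 + 19i - 27j - 34k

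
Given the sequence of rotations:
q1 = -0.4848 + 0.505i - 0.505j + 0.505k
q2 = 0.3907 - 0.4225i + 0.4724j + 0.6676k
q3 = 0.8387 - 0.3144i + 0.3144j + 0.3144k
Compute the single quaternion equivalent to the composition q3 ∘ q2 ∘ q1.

q2 · q1 = -0.0746 + 0.9778i + 0.1242j - 0.1515k
q3 · q2 · q1 = 0.2534 + 0.7569i + 0.3405j - 0.497k
0.2534 + 0.7569i + 0.3405j - 0.497k


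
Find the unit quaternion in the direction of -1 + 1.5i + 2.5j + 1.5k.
-0.2917 + 0.4376i + 0.7293j + 0.4376k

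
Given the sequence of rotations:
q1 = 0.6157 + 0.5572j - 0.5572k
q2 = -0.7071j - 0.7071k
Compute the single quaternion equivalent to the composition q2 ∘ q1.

q2 · q1 = 0.788i - 0.4354j - 0.4354k
0.788i - 0.4354j - 0.4354k


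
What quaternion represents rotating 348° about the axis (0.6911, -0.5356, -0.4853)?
-0.9945 + 0.0722i - 0.056j - 0.0507k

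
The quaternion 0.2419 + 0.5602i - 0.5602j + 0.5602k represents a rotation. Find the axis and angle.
axis = (√3/3, -√3/3, √3/3), θ = 152°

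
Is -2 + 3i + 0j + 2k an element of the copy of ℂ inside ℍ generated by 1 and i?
No. The quaternion -2 + 3i + 2k has j-coefficient y = 0 and k-coefficient z = 2, not both zero, so it does not lie in the complex subalgebra spanned by 1 and i.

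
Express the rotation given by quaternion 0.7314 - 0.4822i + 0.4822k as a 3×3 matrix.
[[0.535, -0.7054, -0.465], [0.7054, 0.0699, 0.7054], [-0.465, -0.7054, 0.535]]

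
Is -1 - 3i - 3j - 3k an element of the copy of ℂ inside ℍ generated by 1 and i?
No. The quaternion -1 - 3i - 3j - 3k has j-coefficient y = -3 and k-coefficient z = -3, not both zero, so it does not lie in the complex subalgebra spanned by 1 and i.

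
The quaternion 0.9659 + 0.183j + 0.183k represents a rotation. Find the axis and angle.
axis = (0, √2/2, √2/2), θ = π/6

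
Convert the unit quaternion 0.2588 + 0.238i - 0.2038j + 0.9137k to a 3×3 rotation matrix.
[[-0.7528, -0.5699, 0.3294], [0.3759, -0.783, -0.4956], [0.5404, -0.2492, 0.8036]]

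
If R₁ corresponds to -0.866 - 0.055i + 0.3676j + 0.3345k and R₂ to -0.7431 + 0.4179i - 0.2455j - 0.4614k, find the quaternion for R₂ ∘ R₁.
0.9111 - 0.2335i - 0.175j + 0.2911k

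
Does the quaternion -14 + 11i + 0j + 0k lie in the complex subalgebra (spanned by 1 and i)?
Yes. The quaternion -14 + 11i has j- and k-coefficients y = z = 0, so it lies in the complex subalgebra spanned by 1 and i.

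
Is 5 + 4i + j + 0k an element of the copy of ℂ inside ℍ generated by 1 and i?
No. The quaternion 5 + 4i + j has j-coefficient y = 1 and k-coefficient z = 0, not both zero, so it does not lie in the complex subalgebra spanned by 1 and i.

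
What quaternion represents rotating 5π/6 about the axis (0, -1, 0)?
0.2588 - 0.9659j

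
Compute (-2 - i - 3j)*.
-2 + i + 3j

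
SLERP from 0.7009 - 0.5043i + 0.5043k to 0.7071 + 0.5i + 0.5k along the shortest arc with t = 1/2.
0.8141 - 0.0025i + 0.5807k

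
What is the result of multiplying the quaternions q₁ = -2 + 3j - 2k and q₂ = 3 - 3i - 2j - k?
-2 - i + 19j + 5k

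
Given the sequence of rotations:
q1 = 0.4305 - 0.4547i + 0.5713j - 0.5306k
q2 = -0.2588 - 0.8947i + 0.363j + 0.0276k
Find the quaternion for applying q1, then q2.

q2 · q1 = -0.711 - 0.4759i - 0.4789j - 0.1969k
-0.711 - 0.4759i - 0.4789j - 0.1969k


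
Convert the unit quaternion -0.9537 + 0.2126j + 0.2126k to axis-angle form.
axis = (0, √2/2, √2/2), θ = 325°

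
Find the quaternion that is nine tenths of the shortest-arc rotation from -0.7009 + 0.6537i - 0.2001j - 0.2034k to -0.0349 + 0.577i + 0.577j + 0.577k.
-0.133 + 0.6502i + 0.5292j + 0.5287k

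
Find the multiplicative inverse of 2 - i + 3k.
0.1429 + 0.0714i - 0.2143k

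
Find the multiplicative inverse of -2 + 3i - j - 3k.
-0.087 - 0.1304i + 0.0435j + 0.1304k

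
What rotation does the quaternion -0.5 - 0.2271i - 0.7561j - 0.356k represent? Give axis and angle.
axis = (-0.2622, -0.8731, -0.4111), θ = 4π/3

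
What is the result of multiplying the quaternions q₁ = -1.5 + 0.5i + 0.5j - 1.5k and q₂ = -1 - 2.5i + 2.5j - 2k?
-1.5 + 6i + 0.5j + 7k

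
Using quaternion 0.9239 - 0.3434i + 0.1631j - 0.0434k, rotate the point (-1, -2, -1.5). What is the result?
(-1.376, -2.259, 0.503)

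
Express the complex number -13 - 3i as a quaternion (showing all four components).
-13 - 3i + 0j + 0k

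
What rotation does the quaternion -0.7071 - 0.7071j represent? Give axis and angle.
axis = (0, -1, 0), θ = 3π/2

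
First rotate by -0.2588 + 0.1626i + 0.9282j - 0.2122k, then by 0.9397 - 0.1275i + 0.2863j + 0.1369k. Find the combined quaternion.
-0.4592 - 0.002i + 0.7933j - 0.3997k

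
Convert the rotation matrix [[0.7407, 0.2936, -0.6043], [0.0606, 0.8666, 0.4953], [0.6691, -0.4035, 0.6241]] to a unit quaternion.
0.8988 - 0.25i - 0.3542j - 0.0648k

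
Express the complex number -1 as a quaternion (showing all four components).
-1 + 0i + 0j + 0k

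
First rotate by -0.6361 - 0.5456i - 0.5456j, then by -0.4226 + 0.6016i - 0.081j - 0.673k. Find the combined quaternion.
0.5529 - 0.5193i + 0.6493j + 0.0557k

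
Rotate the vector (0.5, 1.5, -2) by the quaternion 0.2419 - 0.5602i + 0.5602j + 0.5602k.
(-0.762, -2.359, 0.596)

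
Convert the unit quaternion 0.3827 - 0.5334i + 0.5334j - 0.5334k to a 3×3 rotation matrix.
[[-0.1381, -0.1608, 0.9773], [-0.9773, -0.1381, -0.1608], [0.1608, -0.9773, -0.1381]]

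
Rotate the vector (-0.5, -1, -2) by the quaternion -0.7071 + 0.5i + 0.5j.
(0.664, -2.164, 0.354)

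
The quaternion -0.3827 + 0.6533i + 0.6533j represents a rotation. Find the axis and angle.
axis = (√2/2, √2/2, 0), θ = 5π/4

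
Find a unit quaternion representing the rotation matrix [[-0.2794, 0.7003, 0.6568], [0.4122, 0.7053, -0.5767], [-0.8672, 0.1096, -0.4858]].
0.4848 + 0.3539i + 0.7859j - 0.1486k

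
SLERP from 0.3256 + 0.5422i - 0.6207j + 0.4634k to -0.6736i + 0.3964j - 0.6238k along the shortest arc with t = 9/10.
0.0337 + 0.6663i - 0.4233j + 0.613k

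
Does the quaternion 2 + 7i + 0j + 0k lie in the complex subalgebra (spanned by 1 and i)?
Yes. The quaternion 2 + 7i has j- and k-coefficients y = z = 0, so it lies in the complex subalgebra spanned by 1 and i.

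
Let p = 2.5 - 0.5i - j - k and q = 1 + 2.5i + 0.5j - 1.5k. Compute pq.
2.75 + 7.75i - 3j - 2.5k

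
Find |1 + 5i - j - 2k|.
√31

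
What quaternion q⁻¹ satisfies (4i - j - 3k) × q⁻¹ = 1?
-0.1538i + 0.0385j + 0.1154k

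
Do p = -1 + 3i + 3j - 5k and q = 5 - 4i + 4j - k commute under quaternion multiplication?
No: pq = -10 + 36i + 34j ≠ -10 + 2i - 12j - 48k = qp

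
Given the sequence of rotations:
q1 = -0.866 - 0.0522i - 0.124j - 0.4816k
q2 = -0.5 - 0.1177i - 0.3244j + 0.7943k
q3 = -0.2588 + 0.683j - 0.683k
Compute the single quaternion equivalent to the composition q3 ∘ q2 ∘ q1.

q2 · q1 = 0.7692 + 0.3828i + 0.2448j - 0.4494k
q3 · q2 · q1 = -0.6732 - 0.2388i + 0.2006j - 0.6705k
-0.6732 - 0.2388i + 0.2006j - 0.6705k


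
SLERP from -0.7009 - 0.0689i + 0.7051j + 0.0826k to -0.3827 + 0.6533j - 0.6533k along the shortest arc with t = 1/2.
-0.592 - 0.0376i + 0.7422j - 0.3118k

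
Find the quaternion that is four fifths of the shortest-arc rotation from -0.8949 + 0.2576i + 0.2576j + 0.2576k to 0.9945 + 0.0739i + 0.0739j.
-0.9985 - 0.0061i - 0.0061j + 0.0541k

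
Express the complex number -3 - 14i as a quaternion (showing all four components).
-3 - 14i + 0j + 0k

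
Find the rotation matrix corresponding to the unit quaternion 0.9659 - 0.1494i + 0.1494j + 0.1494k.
[[0.9107, -0.3333, 0.244], [0.244, 0.9107, 0.3333], [-0.3333, -0.244, 0.9107]]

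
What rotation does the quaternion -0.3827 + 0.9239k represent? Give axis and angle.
axis = (0, 0, 1), θ = 5π/4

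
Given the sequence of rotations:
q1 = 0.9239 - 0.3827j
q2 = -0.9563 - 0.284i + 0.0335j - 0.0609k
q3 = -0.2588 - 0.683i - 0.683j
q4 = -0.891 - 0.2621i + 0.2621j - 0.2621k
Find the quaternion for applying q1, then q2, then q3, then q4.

q2 · q1 = -0.8707 - 0.2857i + 0.3969j + 0.0524k
q3 · q2 · q1 = 0.3013 + 0.6328i + 0.5278j - 0.4798k
q4 · q3 · q2 · q1 = -0.3667 - 0.6302i - 0.6829j + 0.0443k
-0.3667 - 0.6302i - 0.6829j + 0.0443k


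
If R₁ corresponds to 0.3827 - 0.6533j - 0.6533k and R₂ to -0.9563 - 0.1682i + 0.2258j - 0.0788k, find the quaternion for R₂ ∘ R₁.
-0.2699 - 0.2634i + 0.6013j + 0.7045k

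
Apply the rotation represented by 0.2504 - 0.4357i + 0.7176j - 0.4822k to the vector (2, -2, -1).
(-1.002, -1.57, 2.352)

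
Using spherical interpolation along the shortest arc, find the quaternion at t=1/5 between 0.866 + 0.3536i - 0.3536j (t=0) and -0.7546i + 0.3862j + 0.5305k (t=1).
0.7555 + 0.4974i - 0.4052j - 0.1328k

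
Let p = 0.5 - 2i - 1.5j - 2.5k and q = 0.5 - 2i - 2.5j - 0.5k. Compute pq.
-8.75 - 7.5i + 2j + 0.5k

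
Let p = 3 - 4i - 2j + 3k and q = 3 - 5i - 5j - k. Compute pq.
-18 - 10i - 40j + 16k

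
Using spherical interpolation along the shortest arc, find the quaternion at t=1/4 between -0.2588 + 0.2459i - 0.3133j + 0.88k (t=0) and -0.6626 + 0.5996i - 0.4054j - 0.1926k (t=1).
-0.4405 + 0.4086i - 0.4023j + 0.6908k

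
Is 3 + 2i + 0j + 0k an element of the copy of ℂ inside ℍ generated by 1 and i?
Yes. The quaternion 3 + 2i has j- and k-coefficients y = z = 0, so it lies in the complex subalgebra spanned by 1 and i.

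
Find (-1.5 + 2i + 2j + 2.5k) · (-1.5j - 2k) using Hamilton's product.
8 - 0.25i + 6.25j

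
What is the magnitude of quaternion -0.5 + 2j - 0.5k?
2.121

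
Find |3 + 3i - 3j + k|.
√28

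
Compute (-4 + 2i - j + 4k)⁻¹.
-0.1081 - 0.0541i + 0.027j - 0.1081k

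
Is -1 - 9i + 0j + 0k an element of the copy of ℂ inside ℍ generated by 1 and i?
Yes. The quaternion -1 - 9i has j- and k-coefficients y = z = 0, so it lies in the complex subalgebra spanned by 1 and i.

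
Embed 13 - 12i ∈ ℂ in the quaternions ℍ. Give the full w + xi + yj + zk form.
13 - 12i + 0j + 0k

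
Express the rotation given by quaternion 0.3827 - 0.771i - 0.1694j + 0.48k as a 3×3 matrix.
[[0.4818, -0.1062, -0.8698], [0.6286, -0.6497, 0.4275], [-0.6105, -0.7527, -0.2463]]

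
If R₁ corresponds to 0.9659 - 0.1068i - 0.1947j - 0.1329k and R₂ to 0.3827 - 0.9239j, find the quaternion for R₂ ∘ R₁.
0.1898 + 0.0819i - 0.9669j - 0.1495k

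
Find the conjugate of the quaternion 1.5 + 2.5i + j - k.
1.5 - 2.5i - j + k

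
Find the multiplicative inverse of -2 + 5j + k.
-0.0667 - 0.1667j - 0.0333k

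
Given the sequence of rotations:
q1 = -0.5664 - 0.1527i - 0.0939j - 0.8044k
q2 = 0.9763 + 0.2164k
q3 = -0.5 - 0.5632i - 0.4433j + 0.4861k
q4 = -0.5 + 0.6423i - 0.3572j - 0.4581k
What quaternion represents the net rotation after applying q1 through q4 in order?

q2 · q1 = -0.3789 - 0.1288i - 0.1247j - 0.9079k
q3 · q2 · q1 = 0.503 + 0.7409i - 0.3436j + 0.2829k
q4 · q3 · q2 · q1 = -0.7205 - 0.3058i - 0.529j - 0.3279k
-0.7205 - 0.3058i - 0.529j - 0.3279k


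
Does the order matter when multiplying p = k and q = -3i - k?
Yes: pq = 1 - 3j ≠ 1 + 3j = qp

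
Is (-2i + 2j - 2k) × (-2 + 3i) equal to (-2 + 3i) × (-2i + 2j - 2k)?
No: pq = 6 + 4i - 10j - 2k ≠ 6 + 4i + 2j + 10k = qp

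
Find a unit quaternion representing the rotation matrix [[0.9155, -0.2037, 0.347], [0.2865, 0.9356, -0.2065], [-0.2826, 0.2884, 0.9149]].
0.9703 + 0.1275i + 0.1622j + 0.1263k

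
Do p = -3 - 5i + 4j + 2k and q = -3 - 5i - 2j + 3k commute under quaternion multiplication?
No: pq = -14 + 46i - j + 15k ≠ -14 + 14i - 11j - 45k = qp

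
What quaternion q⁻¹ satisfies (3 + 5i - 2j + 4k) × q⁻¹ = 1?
0.0556 - 0.0926i + 0.037j - 0.0741k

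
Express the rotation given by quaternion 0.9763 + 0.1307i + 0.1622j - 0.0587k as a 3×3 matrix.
[[0.9405, 0.157, 0.3014], [-0.0722, 0.9589, -0.2742], [-0.3321, 0.2362, 0.9132]]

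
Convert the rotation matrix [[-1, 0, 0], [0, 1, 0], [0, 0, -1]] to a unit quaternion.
j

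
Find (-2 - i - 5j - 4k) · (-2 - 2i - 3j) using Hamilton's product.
-13 - 6i + 24j + k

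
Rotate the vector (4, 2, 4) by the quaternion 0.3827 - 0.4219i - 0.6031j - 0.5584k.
(0.507, 4.353, 4.099)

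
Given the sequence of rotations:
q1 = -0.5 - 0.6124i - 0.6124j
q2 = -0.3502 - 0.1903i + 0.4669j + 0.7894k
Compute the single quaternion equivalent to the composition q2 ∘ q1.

q2 · q1 = 0.3445 + 0.793i - 0.5024j + 0.0078k
0.3445 + 0.793i - 0.5024j + 0.0078k


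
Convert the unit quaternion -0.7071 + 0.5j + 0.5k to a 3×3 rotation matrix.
[[0, 0.7071, -0.7071], [-0.7071, 0.5, 0.5], [0.7071, 0.5, 0.5]]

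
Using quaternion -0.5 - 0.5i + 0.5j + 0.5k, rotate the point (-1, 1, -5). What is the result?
(5, 1, 1)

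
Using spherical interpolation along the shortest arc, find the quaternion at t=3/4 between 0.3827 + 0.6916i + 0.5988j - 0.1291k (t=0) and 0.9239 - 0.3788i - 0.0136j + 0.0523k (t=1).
0.9743 - 0.089i + 0.2069j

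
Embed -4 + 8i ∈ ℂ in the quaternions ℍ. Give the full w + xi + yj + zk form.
-4 + 8i + 0j + 0k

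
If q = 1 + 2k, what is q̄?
1 - 2k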